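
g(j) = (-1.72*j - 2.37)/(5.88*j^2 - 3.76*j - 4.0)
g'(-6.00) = 0.00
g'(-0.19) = -0.74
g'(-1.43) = -0.12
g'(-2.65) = -0.00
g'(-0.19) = -0.74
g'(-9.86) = 0.00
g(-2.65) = 0.05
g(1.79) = -0.67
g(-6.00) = 0.03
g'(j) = (3.76 - 11.76*j)*(-1.72*j - 2.37)/(5.88*j^2 - 3.76*j - 4.0)^2 - 1.72/(5.88*j^2 - 3.76*j - 4.0)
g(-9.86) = 0.02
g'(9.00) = 0.01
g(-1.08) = -0.07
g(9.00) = -0.04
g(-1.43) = 0.01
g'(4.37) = 0.04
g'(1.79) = 1.22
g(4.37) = -0.11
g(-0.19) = 0.66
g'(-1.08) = -0.42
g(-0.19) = 0.66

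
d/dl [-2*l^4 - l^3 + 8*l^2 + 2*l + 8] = -8*l^3 - 3*l^2 + 16*l + 2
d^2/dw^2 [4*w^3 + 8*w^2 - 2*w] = 24*w + 16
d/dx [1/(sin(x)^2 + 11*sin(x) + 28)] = -(2*sin(x) + 11)*cos(x)/(sin(x)^2 + 11*sin(x) + 28)^2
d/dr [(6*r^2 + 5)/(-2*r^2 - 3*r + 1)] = (-18*r^2 + 32*r + 15)/(4*r^4 + 12*r^3 + 5*r^2 - 6*r + 1)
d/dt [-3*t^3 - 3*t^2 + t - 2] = -9*t^2 - 6*t + 1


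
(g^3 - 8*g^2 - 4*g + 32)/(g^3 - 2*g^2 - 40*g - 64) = (g - 2)/(g + 4)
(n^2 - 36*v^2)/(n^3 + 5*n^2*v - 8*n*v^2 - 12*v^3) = (-n + 6*v)/(-n^2 + n*v + 2*v^2)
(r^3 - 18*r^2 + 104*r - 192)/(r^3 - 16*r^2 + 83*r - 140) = (r^2 - 14*r + 48)/(r^2 - 12*r + 35)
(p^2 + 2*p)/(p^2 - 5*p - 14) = p/(p - 7)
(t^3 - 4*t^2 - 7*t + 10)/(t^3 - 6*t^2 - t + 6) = (t^2 - 3*t - 10)/(t^2 - 5*t - 6)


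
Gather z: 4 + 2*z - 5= 2*z - 1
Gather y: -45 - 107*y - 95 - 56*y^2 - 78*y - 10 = -56*y^2 - 185*y - 150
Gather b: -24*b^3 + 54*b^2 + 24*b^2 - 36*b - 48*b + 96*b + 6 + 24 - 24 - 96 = -24*b^3 + 78*b^2 + 12*b - 90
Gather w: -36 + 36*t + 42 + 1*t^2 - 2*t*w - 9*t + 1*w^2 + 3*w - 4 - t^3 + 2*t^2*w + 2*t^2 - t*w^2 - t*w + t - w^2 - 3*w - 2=-t^3 + 3*t^2 - t*w^2 + 28*t + w*(2*t^2 - 3*t)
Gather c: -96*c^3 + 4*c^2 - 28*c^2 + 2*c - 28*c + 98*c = -96*c^3 - 24*c^2 + 72*c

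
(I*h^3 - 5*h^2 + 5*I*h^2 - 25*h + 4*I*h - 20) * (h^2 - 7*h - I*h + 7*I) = I*h^5 - 4*h^4 - 2*I*h^4 + 8*h^3 - 26*I*h^3 + 124*h^2 - 38*I*h^2 + 112*h - 155*I*h - 140*I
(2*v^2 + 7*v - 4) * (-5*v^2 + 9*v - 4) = -10*v^4 - 17*v^3 + 75*v^2 - 64*v + 16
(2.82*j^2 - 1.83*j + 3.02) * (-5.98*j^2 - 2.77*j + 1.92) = -16.8636*j^4 + 3.132*j^3 - 7.5761*j^2 - 11.879*j + 5.7984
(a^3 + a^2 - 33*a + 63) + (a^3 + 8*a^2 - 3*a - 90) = 2*a^3 + 9*a^2 - 36*a - 27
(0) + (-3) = -3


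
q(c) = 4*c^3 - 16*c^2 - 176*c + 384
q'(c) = 12*c^2 - 32*c - 176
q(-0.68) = 495.02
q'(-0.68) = -148.69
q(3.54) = -262.10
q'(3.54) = -138.90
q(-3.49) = 633.32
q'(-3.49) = 81.84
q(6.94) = -271.04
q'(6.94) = 179.88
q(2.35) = -66.05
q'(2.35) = -184.93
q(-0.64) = 489.04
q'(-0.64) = -150.60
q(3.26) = -221.22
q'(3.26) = -152.79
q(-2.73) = 663.85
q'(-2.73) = 0.79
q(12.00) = 2880.00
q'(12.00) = 1168.00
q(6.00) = -384.00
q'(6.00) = 64.00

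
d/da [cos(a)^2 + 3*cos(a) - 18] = -(2*cos(a) + 3)*sin(a)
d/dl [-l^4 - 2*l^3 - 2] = l^2*(-4*l - 6)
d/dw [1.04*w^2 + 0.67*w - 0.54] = 2.08*w + 0.67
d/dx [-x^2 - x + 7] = -2*x - 1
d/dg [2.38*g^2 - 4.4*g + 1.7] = 4.76*g - 4.4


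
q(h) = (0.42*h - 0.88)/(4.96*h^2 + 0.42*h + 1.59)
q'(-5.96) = -0.00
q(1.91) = -0.00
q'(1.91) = 0.02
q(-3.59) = -0.04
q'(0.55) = 0.47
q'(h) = (-9.92*h - 0.42)*(0.42*h - 0.88)/(4.96*h^2 + 0.42*h + 1.59)^2 + 0.42/(4.96*h^2 + 0.42*h + 1.59) = (-2.0832*h^2 + 8.7296*h + 1.0374)/(24.6016*h^4 + 4.1664*h^3 + 15.9492*h^2 + 1.3356*h + 2.5281)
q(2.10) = 0.00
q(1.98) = -0.00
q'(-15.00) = -0.00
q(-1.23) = -0.16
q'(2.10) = 0.02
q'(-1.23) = -0.17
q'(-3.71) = -0.01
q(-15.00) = -0.01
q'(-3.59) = -0.01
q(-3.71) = -0.04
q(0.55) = -0.20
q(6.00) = 0.01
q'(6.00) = -0.00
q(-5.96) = -0.02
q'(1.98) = 0.02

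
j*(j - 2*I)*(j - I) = j^3 - 3*I*j^2 - 2*j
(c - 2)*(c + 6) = c^2 + 4*c - 12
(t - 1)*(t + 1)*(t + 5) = t^3 + 5*t^2 - t - 5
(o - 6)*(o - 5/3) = o^2 - 23*o/3 + 10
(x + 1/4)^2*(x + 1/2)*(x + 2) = x^4 + 3*x^3 + 37*x^2/16 + 21*x/32 + 1/16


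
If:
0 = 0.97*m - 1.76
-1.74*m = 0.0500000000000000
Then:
No Solution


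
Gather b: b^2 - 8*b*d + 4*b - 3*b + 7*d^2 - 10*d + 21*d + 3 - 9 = b^2 + b*(1 - 8*d) + 7*d^2 + 11*d - 6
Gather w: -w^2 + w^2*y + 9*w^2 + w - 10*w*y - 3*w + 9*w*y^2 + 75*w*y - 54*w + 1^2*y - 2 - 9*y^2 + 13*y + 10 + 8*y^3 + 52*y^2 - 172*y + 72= w^2*(y + 8) + w*(9*y^2 + 65*y - 56) + 8*y^3 + 43*y^2 - 158*y + 80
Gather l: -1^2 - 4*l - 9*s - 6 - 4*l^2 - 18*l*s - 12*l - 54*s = -4*l^2 + l*(-18*s - 16) - 63*s - 7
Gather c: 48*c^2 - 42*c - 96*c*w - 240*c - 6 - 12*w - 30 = 48*c^2 + c*(-96*w - 282) - 12*w - 36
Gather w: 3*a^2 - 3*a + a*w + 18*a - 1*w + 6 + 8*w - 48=3*a^2 + 15*a + w*(a + 7) - 42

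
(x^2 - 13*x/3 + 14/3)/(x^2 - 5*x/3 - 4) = (-3*x^2 + 13*x - 14)/(-3*x^2 + 5*x + 12)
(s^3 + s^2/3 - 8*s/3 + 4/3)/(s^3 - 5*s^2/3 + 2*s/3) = (s + 2)/s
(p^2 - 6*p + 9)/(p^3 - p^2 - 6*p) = (p - 3)/(p*(p + 2))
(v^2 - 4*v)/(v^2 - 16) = v/(v + 4)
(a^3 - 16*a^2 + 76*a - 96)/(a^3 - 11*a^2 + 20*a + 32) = (a^2 - 8*a + 12)/(a^2 - 3*a - 4)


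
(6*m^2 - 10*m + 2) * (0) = 0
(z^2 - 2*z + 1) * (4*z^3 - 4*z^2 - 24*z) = 4*z^5 - 12*z^4 - 12*z^3 + 44*z^2 - 24*z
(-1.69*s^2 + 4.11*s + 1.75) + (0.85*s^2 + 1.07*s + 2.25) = -0.84*s^2 + 5.18*s + 4.0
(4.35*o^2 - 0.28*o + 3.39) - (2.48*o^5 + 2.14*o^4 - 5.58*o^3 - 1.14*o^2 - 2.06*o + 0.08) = -2.48*o^5 - 2.14*o^4 + 5.58*o^3 + 5.49*o^2 + 1.78*o + 3.31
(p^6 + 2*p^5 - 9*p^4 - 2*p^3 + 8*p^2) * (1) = p^6 + 2*p^5 - 9*p^4 - 2*p^3 + 8*p^2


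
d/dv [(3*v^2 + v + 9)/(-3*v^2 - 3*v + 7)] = 2*(-3*v^2 + 48*v + 17)/(9*v^4 + 18*v^3 - 33*v^2 - 42*v + 49)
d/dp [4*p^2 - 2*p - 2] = 8*p - 2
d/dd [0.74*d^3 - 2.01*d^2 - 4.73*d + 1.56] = 2.22*d^2 - 4.02*d - 4.73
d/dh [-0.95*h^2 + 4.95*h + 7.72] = 4.95 - 1.9*h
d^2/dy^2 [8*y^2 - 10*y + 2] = 16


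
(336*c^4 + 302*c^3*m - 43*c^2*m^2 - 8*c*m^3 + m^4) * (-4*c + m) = -1344*c^5 - 872*c^4*m + 474*c^3*m^2 - 11*c^2*m^3 - 12*c*m^4 + m^5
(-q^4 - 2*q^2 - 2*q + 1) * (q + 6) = -q^5 - 6*q^4 - 2*q^3 - 14*q^2 - 11*q + 6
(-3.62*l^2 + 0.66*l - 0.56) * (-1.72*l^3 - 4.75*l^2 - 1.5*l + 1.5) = 6.2264*l^5 + 16.0598*l^4 + 3.2582*l^3 - 3.76*l^2 + 1.83*l - 0.84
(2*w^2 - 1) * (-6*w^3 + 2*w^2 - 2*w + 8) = -12*w^5 + 4*w^4 + 2*w^3 + 14*w^2 + 2*w - 8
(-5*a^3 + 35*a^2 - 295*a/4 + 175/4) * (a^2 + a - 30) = -5*a^5 + 30*a^4 + 445*a^3/4 - 1080*a^2 + 9025*a/4 - 2625/2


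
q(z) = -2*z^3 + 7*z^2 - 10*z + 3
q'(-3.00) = -106.00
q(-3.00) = 150.00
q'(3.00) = -22.00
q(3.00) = -18.00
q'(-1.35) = -39.84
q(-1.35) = 34.18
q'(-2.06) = -64.30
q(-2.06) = 70.79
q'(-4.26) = -178.53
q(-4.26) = 327.25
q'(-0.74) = -23.65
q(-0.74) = 15.04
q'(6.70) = -185.54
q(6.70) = -351.30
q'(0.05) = -9.32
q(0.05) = 2.52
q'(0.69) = -3.20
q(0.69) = -1.22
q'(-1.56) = -46.44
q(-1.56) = 43.23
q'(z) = -6*z^2 + 14*z - 10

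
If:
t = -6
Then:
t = -6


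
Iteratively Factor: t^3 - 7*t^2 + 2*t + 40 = (t - 4)*(t^2 - 3*t - 10) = (t - 4)*(t + 2)*(t - 5)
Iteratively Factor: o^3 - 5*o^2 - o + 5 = (o + 1)*(o^2 - 6*o + 5) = (o - 1)*(o + 1)*(o - 5)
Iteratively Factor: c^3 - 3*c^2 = (c)*(c^2 - 3*c) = c*(c - 3)*(c)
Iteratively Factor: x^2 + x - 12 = (x + 4)*(x - 3)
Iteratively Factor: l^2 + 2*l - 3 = (l + 3)*(l - 1)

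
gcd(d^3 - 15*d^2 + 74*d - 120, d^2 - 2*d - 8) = d - 4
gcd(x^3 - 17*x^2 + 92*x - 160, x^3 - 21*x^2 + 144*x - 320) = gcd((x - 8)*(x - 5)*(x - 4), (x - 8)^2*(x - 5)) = x^2 - 13*x + 40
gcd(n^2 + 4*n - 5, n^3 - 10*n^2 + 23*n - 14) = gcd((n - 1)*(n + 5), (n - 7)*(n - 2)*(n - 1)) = n - 1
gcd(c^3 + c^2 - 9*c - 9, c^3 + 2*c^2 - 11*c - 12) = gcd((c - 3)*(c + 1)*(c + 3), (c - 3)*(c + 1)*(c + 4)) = c^2 - 2*c - 3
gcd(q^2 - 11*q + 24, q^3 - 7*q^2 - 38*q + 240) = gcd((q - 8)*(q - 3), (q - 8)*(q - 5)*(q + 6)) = q - 8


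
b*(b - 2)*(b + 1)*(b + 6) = b^4 + 5*b^3 - 8*b^2 - 12*b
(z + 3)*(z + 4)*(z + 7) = z^3 + 14*z^2 + 61*z + 84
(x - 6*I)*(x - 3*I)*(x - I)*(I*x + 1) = I*x^4 + 11*x^3 - 37*I*x^2 - 45*x + 18*I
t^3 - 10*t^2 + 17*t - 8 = (t - 8)*(t - 1)^2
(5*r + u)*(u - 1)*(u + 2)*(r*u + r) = 5*r^2*u^3 + 10*r^2*u^2 - 5*r^2*u - 10*r^2 + r*u^4 + 2*r*u^3 - r*u^2 - 2*r*u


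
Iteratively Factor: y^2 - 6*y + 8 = (y - 4)*(y - 2)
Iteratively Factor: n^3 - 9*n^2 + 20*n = (n)*(n^2 - 9*n + 20) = n*(n - 4)*(n - 5)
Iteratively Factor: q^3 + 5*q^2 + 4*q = (q + 4)*(q^2 + q) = q*(q + 4)*(q + 1)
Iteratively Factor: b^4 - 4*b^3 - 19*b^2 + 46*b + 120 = (b + 3)*(b^3 - 7*b^2 + 2*b + 40) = (b + 2)*(b + 3)*(b^2 - 9*b + 20) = (b - 5)*(b + 2)*(b + 3)*(b - 4)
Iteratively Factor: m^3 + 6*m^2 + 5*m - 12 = (m + 4)*(m^2 + 2*m - 3) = (m + 3)*(m + 4)*(m - 1)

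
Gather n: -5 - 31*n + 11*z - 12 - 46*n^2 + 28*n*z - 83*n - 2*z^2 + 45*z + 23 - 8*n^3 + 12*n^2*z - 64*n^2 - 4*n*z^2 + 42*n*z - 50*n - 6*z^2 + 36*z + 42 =-8*n^3 + n^2*(12*z - 110) + n*(-4*z^2 + 70*z - 164) - 8*z^2 + 92*z + 48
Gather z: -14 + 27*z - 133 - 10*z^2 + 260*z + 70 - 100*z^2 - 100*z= -110*z^2 + 187*z - 77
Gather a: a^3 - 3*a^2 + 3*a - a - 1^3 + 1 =a^3 - 3*a^2 + 2*a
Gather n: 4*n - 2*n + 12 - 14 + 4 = 2*n + 2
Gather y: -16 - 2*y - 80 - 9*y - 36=-11*y - 132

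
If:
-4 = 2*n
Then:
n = -2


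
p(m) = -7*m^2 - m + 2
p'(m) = -14*m - 1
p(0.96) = -5.41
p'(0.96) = -14.44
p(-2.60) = -42.72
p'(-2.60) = 35.40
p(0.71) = -2.24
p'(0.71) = -10.94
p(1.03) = -6.46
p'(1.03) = -15.42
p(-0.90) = -2.77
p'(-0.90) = 11.60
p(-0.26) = 1.79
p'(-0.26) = 2.64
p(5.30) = -199.93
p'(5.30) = -75.20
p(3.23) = -74.26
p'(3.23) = -46.22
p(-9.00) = -556.00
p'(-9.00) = 125.00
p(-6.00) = -244.00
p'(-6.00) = 83.00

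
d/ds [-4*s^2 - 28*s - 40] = -8*s - 28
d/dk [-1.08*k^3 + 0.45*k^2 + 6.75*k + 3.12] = -3.24*k^2 + 0.9*k + 6.75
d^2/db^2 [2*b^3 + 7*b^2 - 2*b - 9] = 12*b + 14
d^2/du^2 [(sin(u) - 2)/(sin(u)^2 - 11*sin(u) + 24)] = (-sin(u)^5 - 3*sin(u)^4 + 80*sin(u)^3 - 226*sin(u)^2 - 60*sin(u) + 140)/(sin(u)^2 - 11*sin(u) + 24)^3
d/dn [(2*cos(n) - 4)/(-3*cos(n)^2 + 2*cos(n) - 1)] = 6*(sin(n)^2 + 4*cos(n) - 2)*sin(n)/(3*sin(n)^2 + 2*cos(n) - 4)^2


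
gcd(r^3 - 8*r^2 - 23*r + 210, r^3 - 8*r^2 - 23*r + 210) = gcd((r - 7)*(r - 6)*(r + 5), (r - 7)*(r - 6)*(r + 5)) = r^3 - 8*r^2 - 23*r + 210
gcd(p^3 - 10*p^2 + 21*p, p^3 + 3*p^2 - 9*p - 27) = p - 3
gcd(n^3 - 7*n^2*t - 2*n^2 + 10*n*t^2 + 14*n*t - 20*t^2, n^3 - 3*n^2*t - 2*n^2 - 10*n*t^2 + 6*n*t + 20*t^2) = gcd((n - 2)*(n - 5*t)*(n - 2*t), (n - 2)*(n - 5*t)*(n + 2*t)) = -n^2 + 5*n*t + 2*n - 10*t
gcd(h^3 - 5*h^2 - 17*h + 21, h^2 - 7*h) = h - 7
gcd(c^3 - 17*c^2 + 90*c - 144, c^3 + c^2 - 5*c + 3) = 1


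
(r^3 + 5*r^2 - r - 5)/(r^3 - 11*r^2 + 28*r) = (r^3 + 5*r^2 - r - 5)/(r*(r^2 - 11*r + 28))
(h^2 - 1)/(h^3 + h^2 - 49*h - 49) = (h - 1)/(h^2 - 49)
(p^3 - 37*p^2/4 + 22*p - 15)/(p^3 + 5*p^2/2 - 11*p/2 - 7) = (4*p^2 - 29*p + 30)/(2*(2*p^2 + 9*p + 7))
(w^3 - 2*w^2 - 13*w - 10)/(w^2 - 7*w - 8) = (w^2 - 3*w - 10)/(w - 8)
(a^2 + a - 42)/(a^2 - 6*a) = (a + 7)/a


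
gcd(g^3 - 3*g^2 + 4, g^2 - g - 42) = 1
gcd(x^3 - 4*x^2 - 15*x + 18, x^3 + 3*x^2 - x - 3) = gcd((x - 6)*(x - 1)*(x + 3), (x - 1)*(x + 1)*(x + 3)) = x^2 + 2*x - 3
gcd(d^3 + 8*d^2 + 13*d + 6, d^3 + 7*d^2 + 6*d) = d^2 + 7*d + 6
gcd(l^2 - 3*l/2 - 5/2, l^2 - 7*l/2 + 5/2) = l - 5/2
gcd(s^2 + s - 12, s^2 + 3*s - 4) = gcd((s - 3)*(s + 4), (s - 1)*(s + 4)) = s + 4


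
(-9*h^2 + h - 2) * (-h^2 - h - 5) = 9*h^4 + 8*h^3 + 46*h^2 - 3*h + 10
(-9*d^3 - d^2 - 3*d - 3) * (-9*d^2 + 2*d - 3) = 81*d^5 - 9*d^4 + 52*d^3 + 24*d^2 + 3*d + 9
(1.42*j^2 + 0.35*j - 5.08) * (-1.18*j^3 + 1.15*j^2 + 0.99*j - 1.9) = -1.6756*j^5 + 1.22*j^4 + 7.8027*j^3 - 8.1935*j^2 - 5.6942*j + 9.652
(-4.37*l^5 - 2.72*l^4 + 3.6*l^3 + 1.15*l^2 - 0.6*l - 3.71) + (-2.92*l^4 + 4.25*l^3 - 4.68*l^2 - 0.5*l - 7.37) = -4.37*l^5 - 5.64*l^4 + 7.85*l^3 - 3.53*l^2 - 1.1*l - 11.08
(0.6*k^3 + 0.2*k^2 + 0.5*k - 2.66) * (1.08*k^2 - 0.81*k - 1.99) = 0.648*k^5 - 0.27*k^4 - 0.816*k^3 - 3.6758*k^2 + 1.1596*k + 5.2934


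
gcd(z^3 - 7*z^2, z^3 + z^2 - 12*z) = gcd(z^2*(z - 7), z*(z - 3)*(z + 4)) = z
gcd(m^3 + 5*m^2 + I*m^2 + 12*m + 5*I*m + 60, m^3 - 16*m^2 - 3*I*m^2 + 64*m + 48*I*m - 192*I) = m - 3*I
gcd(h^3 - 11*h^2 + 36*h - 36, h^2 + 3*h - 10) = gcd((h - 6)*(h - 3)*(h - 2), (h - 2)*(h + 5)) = h - 2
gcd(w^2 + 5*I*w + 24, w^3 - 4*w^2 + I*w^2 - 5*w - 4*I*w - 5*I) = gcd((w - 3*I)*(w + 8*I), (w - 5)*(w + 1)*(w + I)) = 1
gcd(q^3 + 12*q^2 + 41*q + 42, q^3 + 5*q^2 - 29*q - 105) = q^2 + 10*q + 21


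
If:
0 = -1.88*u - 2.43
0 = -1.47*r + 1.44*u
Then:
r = -1.27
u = -1.29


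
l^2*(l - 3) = l^3 - 3*l^2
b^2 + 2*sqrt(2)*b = b*(b + 2*sqrt(2))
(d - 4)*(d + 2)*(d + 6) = d^3 + 4*d^2 - 20*d - 48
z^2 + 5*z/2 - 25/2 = (z - 5/2)*(z + 5)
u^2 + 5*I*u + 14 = (u - 2*I)*(u + 7*I)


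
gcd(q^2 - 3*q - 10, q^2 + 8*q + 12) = q + 2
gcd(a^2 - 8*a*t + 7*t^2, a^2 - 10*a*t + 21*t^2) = -a + 7*t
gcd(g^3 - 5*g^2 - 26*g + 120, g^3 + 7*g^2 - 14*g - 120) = g^2 + g - 20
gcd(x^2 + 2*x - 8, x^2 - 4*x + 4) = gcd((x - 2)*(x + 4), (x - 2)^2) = x - 2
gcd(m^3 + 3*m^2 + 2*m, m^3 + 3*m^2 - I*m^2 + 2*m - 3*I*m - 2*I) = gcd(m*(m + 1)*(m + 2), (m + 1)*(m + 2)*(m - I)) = m^2 + 3*m + 2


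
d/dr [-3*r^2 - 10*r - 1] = -6*r - 10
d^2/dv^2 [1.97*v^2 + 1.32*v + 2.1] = 3.94000000000000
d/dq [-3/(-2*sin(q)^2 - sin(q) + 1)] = -3*(4*sin(q) + 1)*cos(q)/(sin(q) - cos(2*q))^2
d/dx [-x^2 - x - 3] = -2*x - 1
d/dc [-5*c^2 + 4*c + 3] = 4 - 10*c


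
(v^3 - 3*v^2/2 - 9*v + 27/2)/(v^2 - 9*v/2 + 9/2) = v + 3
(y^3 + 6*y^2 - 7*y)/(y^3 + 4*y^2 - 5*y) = (y + 7)/(y + 5)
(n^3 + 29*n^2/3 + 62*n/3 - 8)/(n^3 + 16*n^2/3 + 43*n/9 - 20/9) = 3*(n + 6)/(3*n + 5)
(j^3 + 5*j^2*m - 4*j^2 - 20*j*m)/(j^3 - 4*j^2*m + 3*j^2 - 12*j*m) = (j^2 + 5*j*m - 4*j - 20*m)/(j^2 - 4*j*m + 3*j - 12*m)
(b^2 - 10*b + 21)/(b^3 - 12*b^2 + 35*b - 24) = (b - 7)/(b^2 - 9*b + 8)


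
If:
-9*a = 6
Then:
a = -2/3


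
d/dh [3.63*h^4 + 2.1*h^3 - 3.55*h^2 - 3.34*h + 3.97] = 14.52*h^3 + 6.3*h^2 - 7.1*h - 3.34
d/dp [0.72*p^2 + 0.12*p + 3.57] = 1.44*p + 0.12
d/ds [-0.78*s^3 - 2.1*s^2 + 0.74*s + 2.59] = -2.34*s^2 - 4.2*s + 0.74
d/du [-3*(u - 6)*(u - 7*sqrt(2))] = -6*u + 18 + 21*sqrt(2)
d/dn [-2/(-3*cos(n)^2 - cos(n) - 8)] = 2*(6*cos(n) + 1)*sin(n)/(3*cos(n)^2 + cos(n) + 8)^2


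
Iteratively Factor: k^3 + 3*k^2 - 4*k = (k + 4)*(k^2 - k) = k*(k + 4)*(k - 1)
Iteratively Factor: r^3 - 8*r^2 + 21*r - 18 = (r - 2)*(r^2 - 6*r + 9) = (r - 3)*(r - 2)*(r - 3)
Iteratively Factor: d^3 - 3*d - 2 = (d + 1)*(d^2 - d - 2) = (d - 2)*(d + 1)*(d + 1)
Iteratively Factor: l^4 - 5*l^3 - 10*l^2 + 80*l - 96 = (l - 3)*(l^3 - 2*l^2 - 16*l + 32) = (l - 3)*(l + 4)*(l^2 - 6*l + 8) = (l - 3)*(l - 2)*(l + 4)*(l - 4)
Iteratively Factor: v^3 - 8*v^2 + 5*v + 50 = (v - 5)*(v^2 - 3*v - 10) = (v - 5)^2*(v + 2)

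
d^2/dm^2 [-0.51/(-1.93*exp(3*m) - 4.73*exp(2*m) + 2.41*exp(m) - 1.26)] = ((-8.8587*exp(2*m) - 9.6492*exp(m) + 1.2291)*(1.93*exp(3*m) + 4.73*exp(2*m) - 2.41*exp(m) + 1.26) + 0.51*(5.79*exp(2*m) + 9.46*exp(m) - 2.41)*(11.58*exp(2*m) + 18.92*exp(m) - 4.82)*exp(m))*exp(m)/(1.93*exp(3*m) + 4.73*exp(2*m) - 2.41*exp(m) + 1.26)^3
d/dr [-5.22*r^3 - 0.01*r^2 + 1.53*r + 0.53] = -15.66*r^2 - 0.02*r + 1.53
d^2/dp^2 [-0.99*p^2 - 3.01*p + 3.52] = -1.98000000000000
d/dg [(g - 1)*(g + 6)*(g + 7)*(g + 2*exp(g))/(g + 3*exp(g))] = (-g^4*exp(g) + 3*g^4 + 4*g^3*exp(g) + 24*g^3 + 18*g^2*exp(2*g) + 103*g^2*exp(g) + 29*g^2 + 144*g*exp(2*g) + 216*g*exp(g) + 174*exp(2*g) - 42*exp(g))/(g^2 + 6*g*exp(g) + 9*exp(2*g))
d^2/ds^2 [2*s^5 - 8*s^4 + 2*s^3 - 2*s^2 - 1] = 40*s^3 - 96*s^2 + 12*s - 4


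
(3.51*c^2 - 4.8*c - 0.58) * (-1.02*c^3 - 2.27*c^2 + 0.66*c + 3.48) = -3.5802*c^5 - 3.0717*c^4 + 13.8042*c^3 + 10.3634*c^2 - 17.0868*c - 2.0184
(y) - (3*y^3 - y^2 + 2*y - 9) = -3*y^3 + y^2 - y + 9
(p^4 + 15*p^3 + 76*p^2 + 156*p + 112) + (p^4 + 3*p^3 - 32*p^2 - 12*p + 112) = 2*p^4 + 18*p^3 + 44*p^2 + 144*p + 224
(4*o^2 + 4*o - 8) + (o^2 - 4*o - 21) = 5*o^2 - 29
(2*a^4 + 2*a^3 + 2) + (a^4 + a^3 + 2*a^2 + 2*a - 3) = 3*a^4 + 3*a^3 + 2*a^2 + 2*a - 1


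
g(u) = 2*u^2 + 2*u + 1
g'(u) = 4*u + 2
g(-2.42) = 7.87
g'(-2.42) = -7.68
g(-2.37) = 7.49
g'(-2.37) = -7.48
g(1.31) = 7.05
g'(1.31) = 7.24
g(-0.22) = 0.66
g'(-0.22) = 1.12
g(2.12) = 14.23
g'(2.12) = 10.48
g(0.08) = 1.17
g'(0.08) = 2.32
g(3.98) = 40.64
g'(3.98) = 17.92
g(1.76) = 10.72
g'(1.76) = 9.04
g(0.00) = 1.00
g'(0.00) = 2.00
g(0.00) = 1.00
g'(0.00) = 2.00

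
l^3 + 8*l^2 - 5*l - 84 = (l - 3)*(l + 4)*(l + 7)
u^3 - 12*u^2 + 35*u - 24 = (u - 8)*(u - 3)*(u - 1)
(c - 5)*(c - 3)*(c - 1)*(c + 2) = c^4 - 7*c^3 + 5*c^2 + 31*c - 30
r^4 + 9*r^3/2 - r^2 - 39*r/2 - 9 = (r - 2)*(r + 1/2)*(r + 3)^2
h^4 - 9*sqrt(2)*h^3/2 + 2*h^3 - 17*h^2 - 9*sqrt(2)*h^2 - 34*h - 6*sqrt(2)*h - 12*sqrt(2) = (h + 2)*(h - 6*sqrt(2))*(h + sqrt(2)/2)*(h + sqrt(2))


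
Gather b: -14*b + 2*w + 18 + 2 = -14*b + 2*w + 20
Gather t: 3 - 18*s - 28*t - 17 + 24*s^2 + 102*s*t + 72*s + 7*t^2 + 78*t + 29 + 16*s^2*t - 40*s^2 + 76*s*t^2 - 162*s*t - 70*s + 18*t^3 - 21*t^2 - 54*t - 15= -16*s^2 - 16*s + 18*t^3 + t^2*(76*s - 14) + t*(16*s^2 - 60*s - 4)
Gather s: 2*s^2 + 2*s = 2*s^2 + 2*s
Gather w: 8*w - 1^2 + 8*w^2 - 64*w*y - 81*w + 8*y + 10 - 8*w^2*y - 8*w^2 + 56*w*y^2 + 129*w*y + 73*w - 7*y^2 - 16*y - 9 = -8*w^2*y + w*(56*y^2 + 65*y) - 7*y^2 - 8*y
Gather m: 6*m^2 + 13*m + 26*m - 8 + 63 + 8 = 6*m^2 + 39*m + 63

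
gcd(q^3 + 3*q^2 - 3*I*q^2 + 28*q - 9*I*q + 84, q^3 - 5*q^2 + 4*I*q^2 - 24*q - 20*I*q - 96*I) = q^2 + q*(3 + 4*I) + 12*I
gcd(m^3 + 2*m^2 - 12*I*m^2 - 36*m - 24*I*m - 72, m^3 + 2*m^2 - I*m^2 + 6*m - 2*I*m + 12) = m + 2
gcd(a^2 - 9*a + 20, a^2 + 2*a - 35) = a - 5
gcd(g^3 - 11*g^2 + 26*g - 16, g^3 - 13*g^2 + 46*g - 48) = g^2 - 10*g + 16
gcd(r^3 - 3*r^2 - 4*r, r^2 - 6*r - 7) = r + 1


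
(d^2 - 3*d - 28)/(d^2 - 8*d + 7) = (d + 4)/(d - 1)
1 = 1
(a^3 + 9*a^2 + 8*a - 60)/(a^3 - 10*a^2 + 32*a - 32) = (a^2 + 11*a + 30)/(a^2 - 8*a + 16)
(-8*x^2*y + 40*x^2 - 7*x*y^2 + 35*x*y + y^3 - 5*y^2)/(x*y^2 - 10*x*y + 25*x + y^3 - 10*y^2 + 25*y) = (-8*x + y)/(y - 5)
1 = 1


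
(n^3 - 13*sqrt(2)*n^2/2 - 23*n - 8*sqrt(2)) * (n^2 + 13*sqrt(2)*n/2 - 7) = n^5 - 229*n^3/2 - 112*sqrt(2)*n^2 + 57*n + 56*sqrt(2)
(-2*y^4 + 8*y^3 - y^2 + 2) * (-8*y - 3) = 16*y^5 - 58*y^4 - 16*y^3 + 3*y^2 - 16*y - 6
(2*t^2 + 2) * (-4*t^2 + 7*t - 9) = -8*t^4 + 14*t^3 - 26*t^2 + 14*t - 18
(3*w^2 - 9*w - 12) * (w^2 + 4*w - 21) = 3*w^4 + 3*w^3 - 111*w^2 + 141*w + 252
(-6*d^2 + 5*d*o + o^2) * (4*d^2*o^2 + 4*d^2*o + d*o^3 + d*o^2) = -24*d^4*o^2 - 24*d^4*o + 14*d^3*o^3 + 14*d^3*o^2 + 9*d^2*o^4 + 9*d^2*o^3 + d*o^5 + d*o^4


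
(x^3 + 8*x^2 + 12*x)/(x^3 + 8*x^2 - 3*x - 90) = x*(x + 2)/(x^2 + 2*x - 15)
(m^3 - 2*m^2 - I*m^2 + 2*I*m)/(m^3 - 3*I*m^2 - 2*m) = (m - 2)/(m - 2*I)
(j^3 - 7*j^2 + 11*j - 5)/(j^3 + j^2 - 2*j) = (j^2 - 6*j + 5)/(j*(j + 2))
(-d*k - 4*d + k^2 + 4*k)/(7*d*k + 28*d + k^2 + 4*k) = (-d + k)/(7*d + k)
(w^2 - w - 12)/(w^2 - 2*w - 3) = (-w^2 + w + 12)/(-w^2 + 2*w + 3)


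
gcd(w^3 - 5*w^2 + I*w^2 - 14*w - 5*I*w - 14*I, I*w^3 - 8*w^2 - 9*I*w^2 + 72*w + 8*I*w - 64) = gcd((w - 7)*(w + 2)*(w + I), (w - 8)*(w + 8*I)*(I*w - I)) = 1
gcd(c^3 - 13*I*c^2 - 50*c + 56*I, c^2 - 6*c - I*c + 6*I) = 1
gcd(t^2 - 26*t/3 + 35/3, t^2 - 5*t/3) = t - 5/3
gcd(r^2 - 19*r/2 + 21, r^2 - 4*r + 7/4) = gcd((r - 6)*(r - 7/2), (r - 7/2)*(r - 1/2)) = r - 7/2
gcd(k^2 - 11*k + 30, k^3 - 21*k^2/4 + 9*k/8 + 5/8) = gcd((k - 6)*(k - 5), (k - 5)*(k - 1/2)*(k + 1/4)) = k - 5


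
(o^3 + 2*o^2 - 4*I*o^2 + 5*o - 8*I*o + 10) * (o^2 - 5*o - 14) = o^5 - 3*o^4 - 4*I*o^4 - 19*o^3 + 12*I*o^3 - 43*o^2 + 96*I*o^2 - 120*o + 112*I*o - 140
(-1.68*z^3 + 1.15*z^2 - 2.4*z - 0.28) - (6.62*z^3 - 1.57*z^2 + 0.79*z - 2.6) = -8.3*z^3 + 2.72*z^2 - 3.19*z + 2.32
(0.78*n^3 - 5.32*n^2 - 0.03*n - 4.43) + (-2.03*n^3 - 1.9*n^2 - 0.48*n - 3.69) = -1.25*n^3 - 7.22*n^2 - 0.51*n - 8.12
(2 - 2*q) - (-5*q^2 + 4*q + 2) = 5*q^2 - 6*q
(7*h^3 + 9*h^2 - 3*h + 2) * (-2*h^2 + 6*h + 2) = -14*h^5 + 24*h^4 + 74*h^3 - 4*h^2 + 6*h + 4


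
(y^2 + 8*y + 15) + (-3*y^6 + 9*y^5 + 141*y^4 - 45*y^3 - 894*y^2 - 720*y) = -3*y^6 + 9*y^5 + 141*y^4 - 45*y^3 - 893*y^2 - 712*y + 15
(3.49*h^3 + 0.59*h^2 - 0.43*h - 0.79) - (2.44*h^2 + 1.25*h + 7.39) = 3.49*h^3 - 1.85*h^2 - 1.68*h - 8.18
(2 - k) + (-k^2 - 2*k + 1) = -k^2 - 3*k + 3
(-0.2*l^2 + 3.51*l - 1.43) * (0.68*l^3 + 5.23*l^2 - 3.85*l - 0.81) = -0.136*l^5 + 1.3408*l^4 + 18.1549*l^3 - 20.8304*l^2 + 2.6624*l + 1.1583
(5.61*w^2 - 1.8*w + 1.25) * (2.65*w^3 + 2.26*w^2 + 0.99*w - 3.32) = 14.8665*w^5 + 7.9086*w^4 + 4.7984*w^3 - 17.5822*w^2 + 7.2135*w - 4.15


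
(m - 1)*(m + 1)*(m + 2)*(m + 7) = m^4 + 9*m^3 + 13*m^2 - 9*m - 14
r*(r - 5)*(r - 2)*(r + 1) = r^4 - 6*r^3 + 3*r^2 + 10*r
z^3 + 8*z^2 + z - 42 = (z - 2)*(z + 3)*(z + 7)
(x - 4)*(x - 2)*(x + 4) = x^3 - 2*x^2 - 16*x + 32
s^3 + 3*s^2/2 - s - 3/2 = (s - 1)*(s + 1)*(s + 3/2)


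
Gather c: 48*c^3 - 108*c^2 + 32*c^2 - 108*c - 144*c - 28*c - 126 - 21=48*c^3 - 76*c^2 - 280*c - 147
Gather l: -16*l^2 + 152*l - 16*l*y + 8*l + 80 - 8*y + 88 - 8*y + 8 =-16*l^2 + l*(160 - 16*y) - 16*y + 176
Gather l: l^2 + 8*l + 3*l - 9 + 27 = l^2 + 11*l + 18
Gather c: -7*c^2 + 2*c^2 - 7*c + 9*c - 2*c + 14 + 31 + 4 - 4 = 45 - 5*c^2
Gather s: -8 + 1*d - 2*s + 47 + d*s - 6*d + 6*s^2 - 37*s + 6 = -5*d + 6*s^2 + s*(d - 39) + 45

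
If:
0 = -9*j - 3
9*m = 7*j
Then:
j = -1/3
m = -7/27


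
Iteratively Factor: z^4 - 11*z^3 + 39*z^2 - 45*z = (z)*(z^3 - 11*z^2 + 39*z - 45) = z*(z - 3)*(z^2 - 8*z + 15) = z*(z - 3)^2*(z - 5)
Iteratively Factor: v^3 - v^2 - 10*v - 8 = (v + 2)*(v^2 - 3*v - 4) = (v + 1)*(v + 2)*(v - 4)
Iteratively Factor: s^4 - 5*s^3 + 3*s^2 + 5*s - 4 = (s - 1)*(s^3 - 4*s^2 - s + 4) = (s - 1)^2*(s^2 - 3*s - 4) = (s - 4)*(s - 1)^2*(s + 1)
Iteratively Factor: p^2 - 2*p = (p)*(p - 2)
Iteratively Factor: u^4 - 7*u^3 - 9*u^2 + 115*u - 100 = (u + 4)*(u^3 - 11*u^2 + 35*u - 25) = (u - 1)*(u + 4)*(u^2 - 10*u + 25) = (u - 5)*(u - 1)*(u + 4)*(u - 5)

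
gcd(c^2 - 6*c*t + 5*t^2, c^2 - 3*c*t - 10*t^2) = -c + 5*t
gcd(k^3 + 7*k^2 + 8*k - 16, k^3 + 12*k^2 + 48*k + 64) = k^2 + 8*k + 16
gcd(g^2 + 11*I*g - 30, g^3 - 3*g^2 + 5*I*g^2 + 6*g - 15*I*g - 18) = g + 6*I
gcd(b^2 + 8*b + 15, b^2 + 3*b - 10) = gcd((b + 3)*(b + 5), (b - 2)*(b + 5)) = b + 5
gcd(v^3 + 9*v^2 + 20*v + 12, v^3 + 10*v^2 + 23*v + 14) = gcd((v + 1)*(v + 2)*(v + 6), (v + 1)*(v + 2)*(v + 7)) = v^2 + 3*v + 2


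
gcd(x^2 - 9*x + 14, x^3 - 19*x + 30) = x - 2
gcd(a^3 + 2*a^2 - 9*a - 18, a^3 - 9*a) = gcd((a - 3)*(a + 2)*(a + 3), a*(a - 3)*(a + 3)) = a^2 - 9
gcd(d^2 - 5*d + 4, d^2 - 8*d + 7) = d - 1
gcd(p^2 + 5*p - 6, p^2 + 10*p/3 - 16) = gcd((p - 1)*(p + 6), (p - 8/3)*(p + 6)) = p + 6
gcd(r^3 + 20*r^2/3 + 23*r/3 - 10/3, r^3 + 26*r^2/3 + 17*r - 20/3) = r^2 + 14*r/3 - 5/3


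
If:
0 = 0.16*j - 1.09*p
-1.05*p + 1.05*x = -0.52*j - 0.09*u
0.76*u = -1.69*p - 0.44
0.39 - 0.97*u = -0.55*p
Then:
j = -2.39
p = -0.35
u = 0.20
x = 0.82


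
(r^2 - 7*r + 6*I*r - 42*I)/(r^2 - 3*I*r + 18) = (r^2 + r*(-7 + 6*I) - 42*I)/(r^2 - 3*I*r + 18)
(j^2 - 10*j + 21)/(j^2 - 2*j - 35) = (j - 3)/(j + 5)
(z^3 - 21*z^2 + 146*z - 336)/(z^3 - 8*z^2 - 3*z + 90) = (z^2 - 15*z + 56)/(z^2 - 2*z - 15)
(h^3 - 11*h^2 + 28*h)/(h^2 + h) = (h^2 - 11*h + 28)/(h + 1)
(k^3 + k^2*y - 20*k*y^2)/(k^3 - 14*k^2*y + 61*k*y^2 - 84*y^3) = k*(k + 5*y)/(k^2 - 10*k*y + 21*y^2)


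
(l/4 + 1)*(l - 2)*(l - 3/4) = l^3/4 + 5*l^2/16 - 19*l/8 + 3/2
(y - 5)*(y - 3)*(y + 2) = y^3 - 6*y^2 - y + 30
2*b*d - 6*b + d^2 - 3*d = (2*b + d)*(d - 3)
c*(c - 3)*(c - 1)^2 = c^4 - 5*c^3 + 7*c^2 - 3*c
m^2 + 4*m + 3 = (m + 1)*(m + 3)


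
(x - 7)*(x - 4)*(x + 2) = x^3 - 9*x^2 + 6*x + 56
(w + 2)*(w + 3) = w^2 + 5*w + 6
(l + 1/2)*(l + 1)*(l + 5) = l^3 + 13*l^2/2 + 8*l + 5/2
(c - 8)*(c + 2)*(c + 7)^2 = c^4 + 8*c^3 - 51*c^2 - 518*c - 784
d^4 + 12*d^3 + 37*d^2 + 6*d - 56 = (d - 1)*(d + 2)*(d + 4)*(d + 7)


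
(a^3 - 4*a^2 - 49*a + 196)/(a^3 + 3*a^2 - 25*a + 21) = (a^2 - 11*a + 28)/(a^2 - 4*a + 3)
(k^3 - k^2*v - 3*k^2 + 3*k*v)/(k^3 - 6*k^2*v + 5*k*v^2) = (3 - k)/(-k + 5*v)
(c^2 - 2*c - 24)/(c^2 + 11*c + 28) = (c - 6)/(c + 7)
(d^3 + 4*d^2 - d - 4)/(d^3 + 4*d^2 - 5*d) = (d^2 + 5*d + 4)/(d*(d + 5))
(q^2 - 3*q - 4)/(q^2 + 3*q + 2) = (q - 4)/(q + 2)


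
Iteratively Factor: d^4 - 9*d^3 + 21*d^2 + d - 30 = (d - 5)*(d^3 - 4*d^2 + d + 6) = (d - 5)*(d + 1)*(d^2 - 5*d + 6) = (d - 5)*(d - 2)*(d + 1)*(d - 3)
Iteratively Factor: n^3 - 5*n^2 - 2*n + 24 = (n - 3)*(n^2 - 2*n - 8) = (n - 4)*(n - 3)*(n + 2)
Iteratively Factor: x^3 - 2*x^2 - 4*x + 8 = (x - 2)*(x^2 - 4) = (x - 2)^2*(x + 2)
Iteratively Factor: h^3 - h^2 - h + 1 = (h - 1)*(h^2 - 1) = (h - 1)^2*(h + 1)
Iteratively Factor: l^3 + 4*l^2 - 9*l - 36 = (l + 4)*(l^2 - 9) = (l - 3)*(l + 4)*(l + 3)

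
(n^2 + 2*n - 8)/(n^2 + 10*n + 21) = (n^2 + 2*n - 8)/(n^2 + 10*n + 21)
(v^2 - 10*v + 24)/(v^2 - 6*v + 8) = (v - 6)/(v - 2)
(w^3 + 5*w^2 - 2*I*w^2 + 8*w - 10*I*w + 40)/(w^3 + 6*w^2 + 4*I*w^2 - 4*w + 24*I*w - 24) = (w^2 + w*(5 - 4*I) - 20*I)/(w^2 + 2*w*(3 + I) + 12*I)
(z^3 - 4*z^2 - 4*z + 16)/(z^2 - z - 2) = (z^2 - 2*z - 8)/(z + 1)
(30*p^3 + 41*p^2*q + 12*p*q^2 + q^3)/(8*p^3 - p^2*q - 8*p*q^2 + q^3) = (30*p^2 + 11*p*q + q^2)/(8*p^2 - 9*p*q + q^2)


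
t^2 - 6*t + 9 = (t - 3)^2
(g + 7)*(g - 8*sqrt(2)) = g^2 - 8*sqrt(2)*g + 7*g - 56*sqrt(2)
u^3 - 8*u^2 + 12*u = u*(u - 6)*(u - 2)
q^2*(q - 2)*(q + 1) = q^4 - q^3 - 2*q^2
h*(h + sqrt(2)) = h^2 + sqrt(2)*h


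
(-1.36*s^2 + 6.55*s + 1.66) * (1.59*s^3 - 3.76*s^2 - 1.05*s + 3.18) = -2.1624*s^5 + 15.5281*s^4 - 20.5606*s^3 - 17.4439*s^2 + 19.086*s + 5.2788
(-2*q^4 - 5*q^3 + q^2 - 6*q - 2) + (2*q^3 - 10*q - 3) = -2*q^4 - 3*q^3 + q^2 - 16*q - 5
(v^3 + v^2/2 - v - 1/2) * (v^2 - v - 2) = v^5 - v^4/2 - 7*v^3/2 - v^2/2 + 5*v/2 + 1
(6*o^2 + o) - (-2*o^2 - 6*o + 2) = 8*o^2 + 7*o - 2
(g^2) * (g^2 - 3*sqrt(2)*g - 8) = g^4 - 3*sqrt(2)*g^3 - 8*g^2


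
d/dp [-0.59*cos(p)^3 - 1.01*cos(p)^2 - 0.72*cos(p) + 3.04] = (1.77*cos(p)^2 + 2.02*cos(p) + 0.72)*sin(p)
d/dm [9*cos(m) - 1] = -9*sin(m)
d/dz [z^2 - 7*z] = 2*z - 7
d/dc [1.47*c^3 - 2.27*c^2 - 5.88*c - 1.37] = 4.41*c^2 - 4.54*c - 5.88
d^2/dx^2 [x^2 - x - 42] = 2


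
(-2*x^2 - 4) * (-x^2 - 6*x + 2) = 2*x^4 + 12*x^3 + 24*x - 8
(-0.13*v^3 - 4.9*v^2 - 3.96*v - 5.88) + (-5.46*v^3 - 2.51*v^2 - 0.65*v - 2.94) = -5.59*v^3 - 7.41*v^2 - 4.61*v - 8.82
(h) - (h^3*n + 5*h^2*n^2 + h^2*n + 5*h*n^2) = -h^3*n - 5*h^2*n^2 - h^2*n - 5*h*n^2 + h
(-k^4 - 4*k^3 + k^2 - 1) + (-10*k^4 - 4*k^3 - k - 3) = -11*k^4 - 8*k^3 + k^2 - k - 4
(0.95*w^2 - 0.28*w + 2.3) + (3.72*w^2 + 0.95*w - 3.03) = 4.67*w^2 + 0.67*w - 0.73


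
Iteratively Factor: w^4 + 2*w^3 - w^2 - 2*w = (w - 1)*(w^3 + 3*w^2 + 2*w) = (w - 1)*(w + 2)*(w^2 + w) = w*(w - 1)*(w + 2)*(w + 1)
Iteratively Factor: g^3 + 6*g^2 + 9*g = (g + 3)*(g^2 + 3*g) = g*(g + 3)*(g + 3)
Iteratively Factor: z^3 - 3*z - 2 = (z - 2)*(z^2 + 2*z + 1) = (z - 2)*(z + 1)*(z + 1)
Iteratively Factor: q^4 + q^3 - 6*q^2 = (q + 3)*(q^3 - 2*q^2) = q*(q + 3)*(q^2 - 2*q) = q*(q - 2)*(q + 3)*(q)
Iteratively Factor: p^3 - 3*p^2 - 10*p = (p + 2)*(p^2 - 5*p) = (p - 5)*(p + 2)*(p)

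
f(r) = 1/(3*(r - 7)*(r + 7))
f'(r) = -1/(3*(r - 7)*(r + 7)^2) - 1/(3*(r - 7)^2*(r + 7))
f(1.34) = -0.01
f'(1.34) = -0.00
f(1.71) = -0.01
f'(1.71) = -0.00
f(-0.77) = -0.01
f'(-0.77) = 0.00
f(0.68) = -0.01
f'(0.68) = -0.00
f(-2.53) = -0.01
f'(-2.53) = 0.00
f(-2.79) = -0.01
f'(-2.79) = 0.00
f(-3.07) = -0.01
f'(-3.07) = 0.00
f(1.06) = -0.01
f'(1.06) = -0.00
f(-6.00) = -0.03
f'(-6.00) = 0.02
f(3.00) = -0.00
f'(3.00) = 0.00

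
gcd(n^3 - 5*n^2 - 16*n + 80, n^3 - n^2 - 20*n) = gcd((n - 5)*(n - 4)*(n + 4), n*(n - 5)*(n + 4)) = n^2 - n - 20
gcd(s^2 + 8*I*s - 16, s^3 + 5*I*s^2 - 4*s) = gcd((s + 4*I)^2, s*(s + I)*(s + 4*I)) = s + 4*I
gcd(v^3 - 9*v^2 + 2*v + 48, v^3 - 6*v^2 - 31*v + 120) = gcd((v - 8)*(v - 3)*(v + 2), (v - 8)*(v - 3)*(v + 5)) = v^2 - 11*v + 24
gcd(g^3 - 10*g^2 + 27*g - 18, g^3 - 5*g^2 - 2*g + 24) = g - 3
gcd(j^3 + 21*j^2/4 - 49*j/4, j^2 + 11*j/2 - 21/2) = j + 7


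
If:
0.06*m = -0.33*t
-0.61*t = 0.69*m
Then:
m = 0.00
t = 0.00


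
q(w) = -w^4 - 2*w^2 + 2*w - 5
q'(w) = -4*w^3 - 4*w + 2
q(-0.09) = -5.20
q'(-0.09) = 2.36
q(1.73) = -16.48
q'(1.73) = -25.63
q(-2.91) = -99.46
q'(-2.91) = 112.21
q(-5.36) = -898.57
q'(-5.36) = 639.40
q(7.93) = -4069.42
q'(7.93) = -2024.43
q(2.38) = -43.65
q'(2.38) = -61.45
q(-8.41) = -5165.74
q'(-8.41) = 2414.93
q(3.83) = -241.85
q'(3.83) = -238.05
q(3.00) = -98.00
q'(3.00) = -118.00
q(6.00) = -1361.00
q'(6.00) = -886.00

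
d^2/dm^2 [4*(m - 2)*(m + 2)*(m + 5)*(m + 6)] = 48*m^2 + 264*m + 208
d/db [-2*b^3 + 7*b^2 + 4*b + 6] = -6*b^2 + 14*b + 4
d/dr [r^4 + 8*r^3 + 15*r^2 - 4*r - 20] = 4*r^3 + 24*r^2 + 30*r - 4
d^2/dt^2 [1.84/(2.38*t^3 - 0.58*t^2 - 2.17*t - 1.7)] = ((2.1344 - 26.2752*t)*(-2.38*t^3 + 0.58*t^2 + 2.17*t + 1.7) - 1.84*(-14.28*t^2 + 2.32*t + 4.34)*(-7.14*t^2 + 1.16*t + 2.17))/(-2.38*t^3 + 0.58*t^2 + 2.17*t + 1.7)^3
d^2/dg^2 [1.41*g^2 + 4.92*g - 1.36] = 2.82000000000000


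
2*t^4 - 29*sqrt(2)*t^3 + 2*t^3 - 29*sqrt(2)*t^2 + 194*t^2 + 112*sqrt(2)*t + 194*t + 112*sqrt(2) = (t - 8*sqrt(2))*(t - 7*sqrt(2))*(sqrt(2)*t + 1)*(sqrt(2)*t + sqrt(2))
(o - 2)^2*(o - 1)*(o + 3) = o^4 - 2*o^3 - 7*o^2 + 20*o - 12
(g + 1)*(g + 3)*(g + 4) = g^3 + 8*g^2 + 19*g + 12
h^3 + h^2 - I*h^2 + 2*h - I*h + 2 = (h + 1)*(h - 2*I)*(h + I)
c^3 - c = c*(c - 1)*(c + 1)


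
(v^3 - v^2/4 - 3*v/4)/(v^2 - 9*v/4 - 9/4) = v*(v - 1)/(v - 3)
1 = 1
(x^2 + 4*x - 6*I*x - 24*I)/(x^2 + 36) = (x + 4)/(x + 6*I)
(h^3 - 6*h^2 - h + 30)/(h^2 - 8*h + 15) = h + 2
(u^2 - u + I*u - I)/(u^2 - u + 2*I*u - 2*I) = (u + I)/(u + 2*I)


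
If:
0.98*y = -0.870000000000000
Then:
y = -0.89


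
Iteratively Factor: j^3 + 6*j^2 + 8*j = (j)*(j^2 + 6*j + 8) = j*(j + 2)*(j + 4)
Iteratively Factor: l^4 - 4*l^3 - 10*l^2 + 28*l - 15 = (l - 5)*(l^3 + l^2 - 5*l + 3) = (l - 5)*(l + 3)*(l^2 - 2*l + 1) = (l - 5)*(l - 1)*(l + 3)*(l - 1)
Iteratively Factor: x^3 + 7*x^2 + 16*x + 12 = (x + 2)*(x^2 + 5*x + 6) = (x + 2)^2*(x + 3)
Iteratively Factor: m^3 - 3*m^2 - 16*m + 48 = (m - 4)*(m^2 + m - 12) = (m - 4)*(m + 4)*(m - 3)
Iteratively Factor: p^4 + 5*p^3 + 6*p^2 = (p)*(p^3 + 5*p^2 + 6*p) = p*(p + 3)*(p^2 + 2*p) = p*(p + 2)*(p + 3)*(p)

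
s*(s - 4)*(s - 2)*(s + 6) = s^4 - 28*s^2 + 48*s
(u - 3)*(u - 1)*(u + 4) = u^3 - 13*u + 12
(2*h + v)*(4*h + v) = 8*h^2 + 6*h*v + v^2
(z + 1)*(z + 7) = z^2 + 8*z + 7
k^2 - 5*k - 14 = (k - 7)*(k + 2)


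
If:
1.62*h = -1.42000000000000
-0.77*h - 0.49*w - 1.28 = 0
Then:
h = -0.88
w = -1.23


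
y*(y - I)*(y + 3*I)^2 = y^4 + 5*I*y^3 - 3*y^2 + 9*I*y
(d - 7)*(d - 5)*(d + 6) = d^3 - 6*d^2 - 37*d + 210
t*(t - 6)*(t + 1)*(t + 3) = t^4 - 2*t^3 - 21*t^2 - 18*t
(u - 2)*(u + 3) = u^2 + u - 6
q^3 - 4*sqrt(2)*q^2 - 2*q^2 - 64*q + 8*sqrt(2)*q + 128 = (q - 2)*(q - 8*sqrt(2))*(q + 4*sqrt(2))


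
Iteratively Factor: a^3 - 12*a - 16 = (a + 2)*(a^2 - 2*a - 8) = (a + 2)^2*(a - 4)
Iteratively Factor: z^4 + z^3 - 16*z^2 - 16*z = (z + 1)*(z^3 - 16*z) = z*(z + 1)*(z^2 - 16) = z*(z - 4)*(z + 1)*(z + 4)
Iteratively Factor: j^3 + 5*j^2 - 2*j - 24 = (j + 3)*(j^2 + 2*j - 8) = (j - 2)*(j + 3)*(j + 4)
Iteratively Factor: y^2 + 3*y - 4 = (y - 1)*(y + 4)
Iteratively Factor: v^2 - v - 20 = (v + 4)*(v - 5)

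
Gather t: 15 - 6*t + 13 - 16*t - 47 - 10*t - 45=-32*t - 64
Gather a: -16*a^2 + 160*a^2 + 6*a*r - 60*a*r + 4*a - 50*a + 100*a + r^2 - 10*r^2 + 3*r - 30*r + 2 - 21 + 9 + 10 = 144*a^2 + a*(54 - 54*r) - 9*r^2 - 27*r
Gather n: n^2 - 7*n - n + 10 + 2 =n^2 - 8*n + 12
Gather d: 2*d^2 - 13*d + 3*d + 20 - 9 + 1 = 2*d^2 - 10*d + 12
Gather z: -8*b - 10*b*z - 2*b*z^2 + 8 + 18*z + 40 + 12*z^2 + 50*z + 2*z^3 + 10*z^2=-8*b + 2*z^3 + z^2*(22 - 2*b) + z*(68 - 10*b) + 48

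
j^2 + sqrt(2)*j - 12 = (j - 2*sqrt(2))*(j + 3*sqrt(2))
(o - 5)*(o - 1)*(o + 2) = o^3 - 4*o^2 - 7*o + 10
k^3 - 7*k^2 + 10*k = k*(k - 5)*(k - 2)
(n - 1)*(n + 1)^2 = n^3 + n^2 - n - 1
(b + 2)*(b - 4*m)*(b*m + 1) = b^3*m - 4*b^2*m^2 + 2*b^2*m + b^2 - 8*b*m^2 - 4*b*m + 2*b - 8*m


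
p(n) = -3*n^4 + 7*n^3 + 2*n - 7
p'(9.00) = -7045.00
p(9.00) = -14569.00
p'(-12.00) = 23762.00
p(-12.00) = -74335.00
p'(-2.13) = 213.24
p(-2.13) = -140.66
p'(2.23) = -26.64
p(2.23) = 0.90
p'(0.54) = 6.23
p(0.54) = -5.07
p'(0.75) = 8.75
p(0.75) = -3.50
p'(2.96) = -125.22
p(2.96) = -49.84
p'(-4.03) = 1128.47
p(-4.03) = -1264.52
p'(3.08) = -149.40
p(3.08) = -66.29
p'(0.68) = 7.94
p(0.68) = -4.08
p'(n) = -12*n^3 + 21*n^2 + 2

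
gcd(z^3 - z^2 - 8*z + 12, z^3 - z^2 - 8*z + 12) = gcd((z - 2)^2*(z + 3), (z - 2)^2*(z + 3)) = z^3 - z^2 - 8*z + 12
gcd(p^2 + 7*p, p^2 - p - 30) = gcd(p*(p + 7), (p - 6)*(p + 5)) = 1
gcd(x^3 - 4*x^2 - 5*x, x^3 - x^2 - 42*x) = x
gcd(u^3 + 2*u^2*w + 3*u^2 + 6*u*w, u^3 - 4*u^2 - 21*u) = u^2 + 3*u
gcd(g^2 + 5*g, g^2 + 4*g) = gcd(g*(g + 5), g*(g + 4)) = g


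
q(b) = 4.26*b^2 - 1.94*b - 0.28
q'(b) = 8.52*b - 1.94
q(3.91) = 57.26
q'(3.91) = 31.37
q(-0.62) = 2.56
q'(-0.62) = -7.22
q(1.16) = 3.20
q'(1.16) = 7.94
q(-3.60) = 61.91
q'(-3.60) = -32.61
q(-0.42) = 1.29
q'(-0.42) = -5.52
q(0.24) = -0.50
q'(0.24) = 0.10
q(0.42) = -0.34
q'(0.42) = 1.64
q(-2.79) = 38.29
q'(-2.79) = -25.71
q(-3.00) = 43.88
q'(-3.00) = -27.50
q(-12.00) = 636.44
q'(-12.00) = -104.18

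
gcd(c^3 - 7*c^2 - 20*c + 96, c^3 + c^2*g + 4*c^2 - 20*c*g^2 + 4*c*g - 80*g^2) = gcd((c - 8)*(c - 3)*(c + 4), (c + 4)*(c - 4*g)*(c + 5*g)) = c + 4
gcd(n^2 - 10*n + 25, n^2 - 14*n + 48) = 1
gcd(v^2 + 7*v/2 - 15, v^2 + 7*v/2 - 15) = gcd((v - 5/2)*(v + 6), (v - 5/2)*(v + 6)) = v^2 + 7*v/2 - 15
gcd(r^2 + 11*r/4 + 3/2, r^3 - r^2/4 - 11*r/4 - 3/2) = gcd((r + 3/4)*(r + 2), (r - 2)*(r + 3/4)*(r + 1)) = r + 3/4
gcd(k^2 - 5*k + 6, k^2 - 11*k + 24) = k - 3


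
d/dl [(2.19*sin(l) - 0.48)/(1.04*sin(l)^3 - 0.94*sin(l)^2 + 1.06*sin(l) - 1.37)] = (-4.5552*sin(l)^3 + 3.5562*sin(l)^2 - 0.9024*sin(l) - 2.4915)*cos(l)/(1.0816*sin(l)^6 - 1.9552*sin(l)^5 + 3.0884*sin(l)^4 - 4.8424*sin(l)^3 + 3.6992*sin(l)^2 - 2.9044*sin(l) + 1.8769)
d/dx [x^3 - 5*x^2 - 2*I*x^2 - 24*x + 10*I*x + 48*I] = 3*x^2 - 10*x - 4*I*x - 24 + 10*I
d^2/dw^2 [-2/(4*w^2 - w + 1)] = 4*(16*w^2 - 4*w - (8*w - 1)^2 + 4)/(4*w^2 - w + 1)^3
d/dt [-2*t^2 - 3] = -4*t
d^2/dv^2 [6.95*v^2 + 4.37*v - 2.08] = 13.9000000000000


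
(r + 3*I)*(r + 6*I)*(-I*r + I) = -I*r^3 + 9*r^2 + I*r^2 - 9*r + 18*I*r - 18*I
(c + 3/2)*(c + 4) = c^2 + 11*c/2 + 6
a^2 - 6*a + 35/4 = (a - 7/2)*(a - 5/2)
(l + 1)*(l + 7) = l^2 + 8*l + 7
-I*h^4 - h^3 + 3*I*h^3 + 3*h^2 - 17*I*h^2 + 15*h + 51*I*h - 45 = (h - 3)*(h - 5*I)*(h + 3*I)*(-I*h + 1)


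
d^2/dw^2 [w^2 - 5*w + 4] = 2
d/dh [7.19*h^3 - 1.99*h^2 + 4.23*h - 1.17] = 21.57*h^2 - 3.98*h + 4.23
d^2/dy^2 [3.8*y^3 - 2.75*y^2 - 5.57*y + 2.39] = 22.8*y - 5.5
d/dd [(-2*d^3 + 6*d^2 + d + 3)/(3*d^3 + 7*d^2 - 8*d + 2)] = 2*(-16*d^4 + 13*d^3 - 47*d^2 - 9*d + 13)/(9*d^6 + 42*d^5 + d^4 - 100*d^3 + 92*d^2 - 32*d + 4)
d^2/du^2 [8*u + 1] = 0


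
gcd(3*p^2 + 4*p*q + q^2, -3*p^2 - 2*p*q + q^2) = p + q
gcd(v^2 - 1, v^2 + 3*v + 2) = v + 1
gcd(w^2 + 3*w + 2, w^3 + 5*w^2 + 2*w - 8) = w + 2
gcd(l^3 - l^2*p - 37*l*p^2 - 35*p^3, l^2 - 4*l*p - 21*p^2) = -l + 7*p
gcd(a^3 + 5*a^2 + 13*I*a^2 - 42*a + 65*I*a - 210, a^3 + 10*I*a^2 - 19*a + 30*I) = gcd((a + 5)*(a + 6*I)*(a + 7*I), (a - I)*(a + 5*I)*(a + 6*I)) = a + 6*I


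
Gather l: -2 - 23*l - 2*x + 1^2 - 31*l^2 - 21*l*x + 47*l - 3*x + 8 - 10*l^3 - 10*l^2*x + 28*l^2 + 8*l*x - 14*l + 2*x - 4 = -10*l^3 + l^2*(-10*x - 3) + l*(10 - 13*x) - 3*x + 3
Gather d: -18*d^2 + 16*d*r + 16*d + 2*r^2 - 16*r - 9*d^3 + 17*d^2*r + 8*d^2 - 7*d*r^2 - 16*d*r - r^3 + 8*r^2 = -9*d^3 + d^2*(17*r - 10) + d*(16 - 7*r^2) - r^3 + 10*r^2 - 16*r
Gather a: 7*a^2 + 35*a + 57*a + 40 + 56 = 7*a^2 + 92*a + 96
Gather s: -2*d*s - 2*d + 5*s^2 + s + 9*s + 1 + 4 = -2*d + 5*s^2 + s*(10 - 2*d) + 5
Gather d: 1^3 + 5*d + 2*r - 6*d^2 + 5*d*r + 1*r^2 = -6*d^2 + d*(5*r + 5) + r^2 + 2*r + 1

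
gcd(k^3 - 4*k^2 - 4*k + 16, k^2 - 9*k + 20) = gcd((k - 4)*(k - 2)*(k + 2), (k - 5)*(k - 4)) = k - 4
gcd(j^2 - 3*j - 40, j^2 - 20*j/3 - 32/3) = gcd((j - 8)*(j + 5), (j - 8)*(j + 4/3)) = j - 8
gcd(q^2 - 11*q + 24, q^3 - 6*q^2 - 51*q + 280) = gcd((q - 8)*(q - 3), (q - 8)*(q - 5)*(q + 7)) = q - 8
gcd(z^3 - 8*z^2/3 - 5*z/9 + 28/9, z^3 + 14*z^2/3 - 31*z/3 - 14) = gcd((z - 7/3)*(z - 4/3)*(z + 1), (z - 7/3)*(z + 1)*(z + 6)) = z^2 - 4*z/3 - 7/3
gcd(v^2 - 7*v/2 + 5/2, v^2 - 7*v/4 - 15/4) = 1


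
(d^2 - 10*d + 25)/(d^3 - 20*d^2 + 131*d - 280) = (d - 5)/(d^2 - 15*d + 56)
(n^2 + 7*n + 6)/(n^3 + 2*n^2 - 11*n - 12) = (n + 6)/(n^2 + n - 12)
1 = 1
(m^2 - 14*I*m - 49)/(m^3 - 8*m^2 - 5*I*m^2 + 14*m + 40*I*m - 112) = (m - 7*I)/(m^2 + 2*m*(-4 + I) - 16*I)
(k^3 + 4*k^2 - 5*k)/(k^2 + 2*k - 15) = k*(k - 1)/(k - 3)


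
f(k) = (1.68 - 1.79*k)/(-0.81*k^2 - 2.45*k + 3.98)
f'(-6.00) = -0.65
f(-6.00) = -1.19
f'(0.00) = -0.19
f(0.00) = 0.42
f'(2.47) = -0.10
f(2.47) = 0.39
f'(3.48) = -0.05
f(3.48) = 0.32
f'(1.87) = -0.25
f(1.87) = 0.49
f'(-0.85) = -0.21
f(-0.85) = 0.58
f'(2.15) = -0.15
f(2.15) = 0.43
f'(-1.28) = -0.26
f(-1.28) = 0.69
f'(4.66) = -0.03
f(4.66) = 0.27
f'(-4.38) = -62.29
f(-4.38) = -11.49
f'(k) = (1.68 - 1.79*k)*(1.62*k + 2.45)/(-0.81*k^2 - 2.45*k + 3.98)^2 - 1.79/(-0.81*k^2 - 2.45*k + 3.98)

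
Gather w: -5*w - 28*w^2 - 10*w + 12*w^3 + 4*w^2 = 12*w^3 - 24*w^2 - 15*w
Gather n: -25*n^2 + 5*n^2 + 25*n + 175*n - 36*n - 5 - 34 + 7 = -20*n^2 + 164*n - 32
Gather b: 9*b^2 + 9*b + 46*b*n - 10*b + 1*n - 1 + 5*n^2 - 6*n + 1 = 9*b^2 + b*(46*n - 1) + 5*n^2 - 5*n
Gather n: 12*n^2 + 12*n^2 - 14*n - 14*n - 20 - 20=24*n^2 - 28*n - 40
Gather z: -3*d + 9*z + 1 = -3*d + 9*z + 1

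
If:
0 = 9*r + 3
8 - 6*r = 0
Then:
No Solution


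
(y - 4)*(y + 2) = y^2 - 2*y - 8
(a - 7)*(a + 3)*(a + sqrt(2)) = a^3 - 4*a^2 + sqrt(2)*a^2 - 21*a - 4*sqrt(2)*a - 21*sqrt(2)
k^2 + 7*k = k*(k + 7)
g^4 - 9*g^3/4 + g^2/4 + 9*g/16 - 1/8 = (g - 2)*(g - 1/2)*(g - 1/4)*(g + 1/2)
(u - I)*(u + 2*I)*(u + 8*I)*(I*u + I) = I*u^4 - 9*u^3 + I*u^3 - 9*u^2 - 6*I*u^2 - 16*u - 6*I*u - 16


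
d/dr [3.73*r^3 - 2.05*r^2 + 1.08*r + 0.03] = 11.19*r^2 - 4.1*r + 1.08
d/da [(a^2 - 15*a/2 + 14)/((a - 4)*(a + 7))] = 21/(2*(a^2 + 14*a + 49))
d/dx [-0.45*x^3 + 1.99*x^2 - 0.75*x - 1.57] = -1.35*x^2 + 3.98*x - 0.75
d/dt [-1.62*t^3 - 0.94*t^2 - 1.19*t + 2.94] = -4.86*t^2 - 1.88*t - 1.19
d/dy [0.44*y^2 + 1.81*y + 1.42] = 0.88*y + 1.81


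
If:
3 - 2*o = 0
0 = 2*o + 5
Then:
No Solution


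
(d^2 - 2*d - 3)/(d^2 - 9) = (d + 1)/(d + 3)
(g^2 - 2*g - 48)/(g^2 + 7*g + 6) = (g - 8)/(g + 1)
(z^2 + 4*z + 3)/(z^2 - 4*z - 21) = (z + 1)/(z - 7)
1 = 1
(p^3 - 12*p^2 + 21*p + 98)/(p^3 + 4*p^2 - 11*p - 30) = (p^2 - 14*p + 49)/(p^2 + 2*p - 15)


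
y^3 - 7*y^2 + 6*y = y*(y - 6)*(y - 1)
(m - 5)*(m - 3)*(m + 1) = m^3 - 7*m^2 + 7*m + 15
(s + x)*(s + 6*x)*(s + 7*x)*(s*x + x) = s^4*x + 14*s^3*x^2 + s^3*x + 55*s^2*x^3 + 14*s^2*x^2 + 42*s*x^4 + 55*s*x^3 + 42*x^4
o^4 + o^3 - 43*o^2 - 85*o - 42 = (o - 7)*(o + 1)^2*(o + 6)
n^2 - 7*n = n*(n - 7)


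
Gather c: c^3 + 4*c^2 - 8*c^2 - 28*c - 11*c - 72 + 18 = c^3 - 4*c^2 - 39*c - 54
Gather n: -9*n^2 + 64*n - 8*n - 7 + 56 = -9*n^2 + 56*n + 49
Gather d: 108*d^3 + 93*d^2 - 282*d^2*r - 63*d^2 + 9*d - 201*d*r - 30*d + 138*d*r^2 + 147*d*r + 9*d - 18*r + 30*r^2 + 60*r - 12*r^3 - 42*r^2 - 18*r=108*d^3 + d^2*(30 - 282*r) + d*(138*r^2 - 54*r - 12) - 12*r^3 - 12*r^2 + 24*r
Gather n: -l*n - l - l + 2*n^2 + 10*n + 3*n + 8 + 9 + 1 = -2*l + 2*n^2 + n*(13 - l) + 18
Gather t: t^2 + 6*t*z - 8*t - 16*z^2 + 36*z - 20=t^2 + t*(6*z - 8) - 16*z^2 + 36*z - 20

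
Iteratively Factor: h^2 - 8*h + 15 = (h - 3)*(h - 5)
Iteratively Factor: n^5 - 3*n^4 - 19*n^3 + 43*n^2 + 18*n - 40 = (n + 1)*(n^4 - 4*n^3 - 15*n^2 + 58*n - 40) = (n - 1)*(n + 1)*(n^3 - 3*n^2 - 18*n + 40) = (n - 1)*(n + 1)*(n + 4)*(n^2 - 7*n + 10) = (n - 5)*(n - 1)*(n + 1)*(n + 4)*(n - 2)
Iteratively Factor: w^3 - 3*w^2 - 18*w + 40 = (w - 5)*(w^2 + 2*w - 8) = (w - 5)*(w + 4)*(w - 2)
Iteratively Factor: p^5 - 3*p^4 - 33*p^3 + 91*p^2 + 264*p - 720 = (p - 3)*(p^4 - 33*p^2 - 8*p + 240) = (p - 5)*(p - 3)*(p^3 + 5*p^2 - 8*p - 48) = (p - 5)*(p - 3)^2*(p^2 + 8*p + 16) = (p - 5)*(p - 3)^2*(p + 4)*(p + 4)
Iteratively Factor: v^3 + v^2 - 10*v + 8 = (v - 2)*(v^2 + 3*v - 4) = (v - 2)*(v - 1)*(v + 4)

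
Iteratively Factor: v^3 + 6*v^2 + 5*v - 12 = (v + 4)*(v^2 + 2*v - 3) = (v - 1)*(v + 4)*(v + 3)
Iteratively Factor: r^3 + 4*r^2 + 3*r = (r + 3)*(r^2 + r) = (r + 1)*(r + 3)*(r)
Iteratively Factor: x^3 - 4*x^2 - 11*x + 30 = (x - 2)*(x^2 - 2*x - 15) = (x - 5)*(x - 2)*(x + 3)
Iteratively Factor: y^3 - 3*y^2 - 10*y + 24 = (y - 2)*(y^2 - y - 12) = (y - 2)*(y + 3)*(y - 4)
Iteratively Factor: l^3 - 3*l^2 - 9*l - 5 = (l + 1)*(l^2 - 4*l - 5) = (l + 1)^2*(l - 5)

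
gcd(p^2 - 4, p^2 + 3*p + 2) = p + 2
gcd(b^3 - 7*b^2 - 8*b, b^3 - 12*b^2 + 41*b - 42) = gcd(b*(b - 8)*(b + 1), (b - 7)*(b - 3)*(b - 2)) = 1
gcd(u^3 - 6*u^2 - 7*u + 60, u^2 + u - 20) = u - 4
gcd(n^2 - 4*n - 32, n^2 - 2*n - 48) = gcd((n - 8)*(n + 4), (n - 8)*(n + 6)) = n - 8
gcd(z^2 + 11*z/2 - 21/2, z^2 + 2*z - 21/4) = z - 3/2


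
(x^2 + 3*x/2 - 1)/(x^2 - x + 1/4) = 2*(x + 2)/(2*x - 1)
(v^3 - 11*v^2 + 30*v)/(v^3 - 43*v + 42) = v*(v - 5)/(v^2 + 6*v - 7)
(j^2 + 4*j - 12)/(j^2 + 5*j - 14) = (j + 6)/(j + 7)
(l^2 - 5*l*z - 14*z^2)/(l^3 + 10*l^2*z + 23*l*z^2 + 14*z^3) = (l - 7*z)/(l^2 + 8*l*z + 7*z^2)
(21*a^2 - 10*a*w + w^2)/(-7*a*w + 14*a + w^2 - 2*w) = (-3*a + w)/(w - 2)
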